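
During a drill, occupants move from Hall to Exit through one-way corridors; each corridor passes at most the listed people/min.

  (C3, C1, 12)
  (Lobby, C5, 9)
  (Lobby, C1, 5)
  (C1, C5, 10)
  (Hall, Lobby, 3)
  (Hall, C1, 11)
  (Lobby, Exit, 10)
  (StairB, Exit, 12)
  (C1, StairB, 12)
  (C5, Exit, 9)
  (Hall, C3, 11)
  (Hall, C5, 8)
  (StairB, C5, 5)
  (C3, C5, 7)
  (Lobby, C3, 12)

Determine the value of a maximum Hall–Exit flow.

Augment Hall→Lobby→Exit: bottleneck 3, flow now 3.
Augment Hall→C5→Exit: bottleneck 8, flow now 11.
Augment Hall→C3→C5→Exit: bottleneck 1, flow now 12.
Augment Hall→C1→StairB→Exit: bottleneck 11, flow now 23.
Augment Hall→C3→C1→StairB→Exit: bottleneck 1, flow now 24.
No augmenting path remains; maximum flow = 24.
In the residual graph, reachable from Hall: {Hall, C3, C1, C5}.
Min-cut edges: Hall→Lobby (3), C1→StairB (12), C5→Exit (9); capacity 3 + 12 + 9 = 24.
This cut is saturated, so no flow can exceed 24.

24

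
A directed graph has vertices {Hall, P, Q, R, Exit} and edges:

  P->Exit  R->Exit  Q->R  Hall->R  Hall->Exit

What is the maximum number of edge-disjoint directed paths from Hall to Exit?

Assign every edge capacity 1; by Menger, the answer equals the max flow.
Path Hall→Exit (+1); total 1.
Path Hall→R→Exit (+1); total 2.
No residual Hall→Exit path; max flow = 2.
Certifying cut of size 2: {Hall→Exit, Hall→R}.

2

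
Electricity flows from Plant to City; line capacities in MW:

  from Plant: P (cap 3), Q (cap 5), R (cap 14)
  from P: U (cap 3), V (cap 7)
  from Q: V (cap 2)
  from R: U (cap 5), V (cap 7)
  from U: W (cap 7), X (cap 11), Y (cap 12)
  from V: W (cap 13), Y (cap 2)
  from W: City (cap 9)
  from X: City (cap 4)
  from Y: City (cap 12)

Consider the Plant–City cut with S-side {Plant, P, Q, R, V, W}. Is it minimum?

No — its capacity is 19, but the minimum cut has capacity 17.

Given cut capacity: 3 + 5 + 2 + 9 = 19.
Augment Plant→P→U→W→City: bottleneck 3, flow now 3.
Augment Plant→Q→V→W→City: bottleneck 2, flow now 5.
Augment Plant→R→U→W→City: bottleneck 4, flow now 9.
Augment Plant→R→U→X→City: bottleneck 1, flow now 10.
Augment Plant→R→V→Y→City: bottleneck 2, flow now 12.
Augment Plant→R→V→W→U→X→City: bottleneck 3, flow now 15. (uses reverse residual edge)
Augment Plant→R→V→W→U→Y→City: bottleneck 2, flow now 17. (uses reverse residual edge)
No augmenting path remains; maximum flow = 17.
In the residual graph, reachable from Plant: {Plant, Q, R}.
Min-cut edges: Plant→P (3), Q→V (2), R→U (5), R→V (7); capacity 3 + 2 + 5 + 7 = 17.
Cut capacity 19 exceeds the max flow 17, so it is not minimum.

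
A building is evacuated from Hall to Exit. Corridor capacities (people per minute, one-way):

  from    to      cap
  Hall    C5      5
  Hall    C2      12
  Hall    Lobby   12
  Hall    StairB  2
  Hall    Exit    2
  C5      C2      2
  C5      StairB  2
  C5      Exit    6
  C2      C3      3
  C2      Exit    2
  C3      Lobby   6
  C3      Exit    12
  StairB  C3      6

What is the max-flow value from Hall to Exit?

Augment Hall→Exit: bottleneck 2, flow now 2.
Augment Hall→C5→Exit: bottleneck 5, flow now 7.
Augment Hall→C2→Exit: bottleneck 2, flow now 9.
Augment Hall→C2→C3→Exit: bottleneck 3, flow now 12.
Augment Hall→StairB→C3→Exit: bottleneck 2, flow now 14.
No augmenting path remains; maximum flow = 14.
In the residual graph, reachable from Hall: {Hall, C2, Lobby}.
Min-cut edges: Hall→C5 (5), Hall→StairB (2), Hall→Exit (2), C2→C3 (3), C2→Exit (2); capacity 5 + 2 + 2 + 3 + 2 = 14.
This cut is saturated, so no flow can exceed 14.

14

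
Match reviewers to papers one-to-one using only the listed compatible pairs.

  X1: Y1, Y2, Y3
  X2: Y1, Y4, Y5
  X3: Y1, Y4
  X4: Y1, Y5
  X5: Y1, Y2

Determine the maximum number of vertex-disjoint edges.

5

Unit-capacity flow: source→left, listed edges, right→sink; max matching = max flow.
Augmenting path X1→Y1 (+1); matched 1.
Augmenting path X2→Y4 (+1); matched 2.
Augmenting path X4→Y5 (+1); matched 3.
Augmenting path X5→Y2 (+1); matched 4.
Augmenting path X3→Y1→X1→Y3 (+1); matched 5.
No augmenting path remains; maximum matching = 5.
König certificate: {X1, X2, X3, X4, X5} is a vertex cover of size 5 (every listed pair touches it), so no matching can be larger.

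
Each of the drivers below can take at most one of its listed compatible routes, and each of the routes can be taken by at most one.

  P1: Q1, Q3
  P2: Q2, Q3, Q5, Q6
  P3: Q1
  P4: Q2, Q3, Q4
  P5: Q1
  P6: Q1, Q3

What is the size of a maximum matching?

Unit-capacity flow: source→left, listed edges, right→sink; max matching = max flow.
Augmenting path P1→Q1 (+1); matched 1.
Augmenting path P2→Q2 (+1); matched 2.
Augmenting path P4→Q3 (+1); matched 3.
Augmenting path P6→Q3→P4→Q4 (+1); matched 4.
No augmenting path remains; maximum matching = 4.
König certificate: {P2, P4, Q1, Q3} is a vertex cover of size 4 (every listed pair touches it), so no matching can be larger.

4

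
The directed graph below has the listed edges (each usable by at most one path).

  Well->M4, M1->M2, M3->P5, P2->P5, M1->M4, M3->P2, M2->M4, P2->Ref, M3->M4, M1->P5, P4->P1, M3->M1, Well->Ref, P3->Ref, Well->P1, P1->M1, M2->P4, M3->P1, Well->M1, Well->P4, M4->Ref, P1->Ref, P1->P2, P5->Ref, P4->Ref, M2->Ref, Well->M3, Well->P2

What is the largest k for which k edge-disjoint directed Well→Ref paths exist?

7

Assign every edge capacity 1; by Menger, the answer equals the max flow.
Path Well→Ref (+1); total 1.
Path Well→P1→Ref (+1); total 2.
Path Well→P4→Ref (+1); total 3.
Path Well→P2→Ref (+1); total 4.
Path Well→M4→Ref (+1); total 5.
Path Well→M3→P5→Ref (+1); total 6.
Path Well→M1→M2→Ref (+1); total 7.
No residual Well→Ref path; max flow = 7.
Certifying cut of size 7: {Well→M1, Well→M3, Well→M4, Well→P1, Well→P2, Well→P4, Well→Ref}.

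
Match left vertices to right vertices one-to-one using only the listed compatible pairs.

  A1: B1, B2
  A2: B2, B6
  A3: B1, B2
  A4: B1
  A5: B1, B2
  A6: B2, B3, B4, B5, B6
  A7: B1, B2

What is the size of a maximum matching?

Unit-capacity flow: source→left, listed edges, right→sink; max matching = max flow.
Augmenting path A1→B1 (+1); matched 1.
Augmenting path A2→B2 (+1); matched 2.
Augmenting path A6→B3 (+1); matched 3.
Augmenting path A3→B2→A2→B6 (+1); matched 4.
No augmenting path remains; maximum matching = 4.
König certificate: {A2, A6, B1, B2} is a vertex cover of size 4 (every listed pair touches it), so no matching can be larger.

4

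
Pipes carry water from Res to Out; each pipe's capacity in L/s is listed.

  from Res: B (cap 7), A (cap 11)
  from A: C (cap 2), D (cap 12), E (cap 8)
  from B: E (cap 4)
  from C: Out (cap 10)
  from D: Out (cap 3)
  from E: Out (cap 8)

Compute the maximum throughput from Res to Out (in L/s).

Augment Res→A→C→Out: bottleneck 2, flow now 2.
Augment Res→A→D→Out: bottleneck 3, flow now 5.
Augment Res→A→E→Out: bottleneck 6, flow now 11.
Augment Res→B→E→Out: bottleneck 2, flow now 13.
No augmenting path remains; maximum flow = 13.
In the residual graph, reachable from Res: {Res, A, B, D, E}.
Min-cut edges: A→C (2), D→Out (3), E→Out (8); capacity 2 + 3 + 8 = 13.
This cut is saturated, so no flow can exceed 13.

13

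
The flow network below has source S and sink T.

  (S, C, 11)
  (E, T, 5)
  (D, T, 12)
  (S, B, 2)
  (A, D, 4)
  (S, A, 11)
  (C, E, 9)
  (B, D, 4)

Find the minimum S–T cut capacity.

Augment S→A→D→T: bottleneck 4, flow now 4.
Augment S→B→D→T: bottleneck 2, flow now 6.
Augment S→C→E→T: bottleneck 5, flow now 11.
No augmenting path remains; maximum flow = 11.
By max-flow min-cut, the minimum cut capacity equals the max flow.
In the residual graph, reachable from S: {S, A, C, E}.
Min-cut edges: S→B (2), A→D (4), E→T (5); capacity 2 + 4 + 5 = 11.

11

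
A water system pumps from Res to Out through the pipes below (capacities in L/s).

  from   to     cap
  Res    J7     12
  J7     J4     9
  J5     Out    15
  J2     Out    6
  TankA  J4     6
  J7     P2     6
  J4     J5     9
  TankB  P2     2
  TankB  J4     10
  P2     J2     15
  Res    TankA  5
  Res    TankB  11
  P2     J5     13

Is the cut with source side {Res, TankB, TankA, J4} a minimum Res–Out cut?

No — its capacity is 23, but the minimum cut has capacity 17.

Given cut capacity: 12 + 2 + 9 = 23.
Augment Res→TankB→J4→J5→Out: bottleneck 9, flow now 9.
Augment Res→TankB→P2→J5→Out: bottleneck 2, flow now 11.
Augment Res→J7→P2→J5→Out: bottleneck 4, flow now 15.
Augment Res→J7→P2→J2→Out: bottleneck 2, flow now 17.
No augmenting path remains; maximum flow = 17.
In the residual graph, reachable from Res: {Res, TankB, TankA, J7, J4}.
Min-cut edges: TankB→P2 (2), J7→P2 (6), J4→J5 (9); capacity 2 + 6 + 9 = 17.
Cut capacity 23 exceeds the max flow 17, so it is not minimum.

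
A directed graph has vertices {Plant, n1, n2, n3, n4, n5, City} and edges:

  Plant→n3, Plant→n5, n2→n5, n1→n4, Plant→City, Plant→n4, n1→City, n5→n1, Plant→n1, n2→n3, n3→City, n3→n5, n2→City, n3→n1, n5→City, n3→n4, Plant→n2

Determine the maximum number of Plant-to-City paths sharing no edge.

5

Assign every edge capacity 1; by Menger, the answer equals the max flow.
Path Plant→City (+1); total 1.
Path Plant→n1→City (+1); total 2.
Path Plant→n2→City (+1); total 3.
Path Plant→n3→City (+1); total 4.
Path Plant→n5→City (+1); total 5.
No residual Plant→City path; max flow = 5.
Certifying cut of size 5: {Plant→City, Plant→n1, Plant→n2, Plant→n3, Plant→n5}.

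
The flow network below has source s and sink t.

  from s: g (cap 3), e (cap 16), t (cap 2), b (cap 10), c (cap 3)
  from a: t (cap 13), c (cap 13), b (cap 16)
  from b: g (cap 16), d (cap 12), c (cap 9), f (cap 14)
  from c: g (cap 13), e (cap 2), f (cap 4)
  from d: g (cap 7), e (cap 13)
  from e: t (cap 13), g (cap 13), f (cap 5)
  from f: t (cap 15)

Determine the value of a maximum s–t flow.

Augment s→t: bottleneck 2, flow now 2.
Augment s→e→t: bottleneck 13, flow now 15.
Augment s→b→f→t: bottleneck 10, flow now 25.
Augment s→c→f→t: bottleneck 3, flow now 28.
Augment s→e→f→t: bottleneck 2, flow now 30.
No augmenting path remains; maximum flow = 30.
In the residual graph, reachable from s: {s, b, c, d, e, f, g}.
Min-cut edges: s→t (2), e→t (13), f→t (15); capacity 2 + 13 + 15 = 30.
This cut is saturated, so no flow can exceed 30.

30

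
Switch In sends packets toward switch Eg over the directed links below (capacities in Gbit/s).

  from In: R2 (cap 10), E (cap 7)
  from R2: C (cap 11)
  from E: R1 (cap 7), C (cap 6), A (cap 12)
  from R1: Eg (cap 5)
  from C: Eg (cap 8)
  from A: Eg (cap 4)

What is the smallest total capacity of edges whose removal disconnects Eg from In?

Augment In→R2→C→Eg: bottleneck 8, flow now 8.
Augment In→E→R1→Eg: bottleneck 5, flow now 13.
Augment In→E→A→Eg: bottleneck 2, flow now 15.
No augmenting path remains; maximum flow = 15.
By max-flow min-cut, the minimum cut capacity equals the max flow.
In the residual graph, reachable from In: {In, R2, C}.
Min-cut edges: In→E (7), C→Eg (8); capacity 7 + 8 = 15.

15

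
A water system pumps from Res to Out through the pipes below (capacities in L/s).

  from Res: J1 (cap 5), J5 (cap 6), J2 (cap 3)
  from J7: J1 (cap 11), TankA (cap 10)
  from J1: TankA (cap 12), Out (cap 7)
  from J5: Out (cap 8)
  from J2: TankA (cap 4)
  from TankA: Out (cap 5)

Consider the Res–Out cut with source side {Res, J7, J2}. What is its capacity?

Edges leaving {Res, J7, J2}: Res→J1 (5), Res→J5 (6), J7→J1 (11), J7→TankA (10), J2→TankA (4).
Cut capacity = 5 + 6 + 11 + 10 + 4 = 36.

36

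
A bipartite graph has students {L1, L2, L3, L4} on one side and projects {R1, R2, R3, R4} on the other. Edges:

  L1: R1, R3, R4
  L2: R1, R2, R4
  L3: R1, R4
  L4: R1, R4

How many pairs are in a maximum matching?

Unit-capacity flow: source→left, listed edges, right→sink; max matching = max flow.
Augmenting path L1→R1 (+1); matched 1.
Augmenting path L2→R2 (+1); matched 2.
Augmenting path L3→R4 (+1); matched 3.
Augmenting path L4→R1→L1→R3 (+1); matched 4.
No augmenting path remains; maximum matching = 4.
König certificate: {L1, L2, L3, L4} is a vertex cover of size 4 (every listed pair touches it), so no matching can be larger.

4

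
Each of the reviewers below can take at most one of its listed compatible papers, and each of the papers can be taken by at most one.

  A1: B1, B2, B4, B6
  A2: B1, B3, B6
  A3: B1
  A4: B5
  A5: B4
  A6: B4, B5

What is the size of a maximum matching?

5

Unit-capacity flow: source→left, listed edges, right→sink; max matching = max flow.
Augmenting path A1→B1 (+1); matched 1.
Augmenting path A2→B3 (+1); matched 2.
Augmenting path A4→B5 (+1); matched 3.
Augmenting path A5→B4 (+1); matched 4.
Augmenting path A3→B1→A1→B2 (+1); matched 5.
No augmenting path remains; maximum matching = 5.
König certificate: {A1, A2, A3, B4, B5} is a vertex cover of size 5 (every listed pair touches it), so no matching can be larger.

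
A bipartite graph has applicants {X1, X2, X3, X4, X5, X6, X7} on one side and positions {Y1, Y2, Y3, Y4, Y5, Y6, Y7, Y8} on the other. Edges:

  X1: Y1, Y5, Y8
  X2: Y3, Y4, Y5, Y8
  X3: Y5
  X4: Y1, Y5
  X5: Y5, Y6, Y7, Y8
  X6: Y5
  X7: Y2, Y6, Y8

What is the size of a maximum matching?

6

Unit-capacity flow: source→left, listed edges, right→sink; max matching = max flow.
Augmenting path X1→Y1 (+1); matched 1.
Augmenting path X2→Y3 (+1); matched 2.
Augmenting path X3→Y5 (+1); matched 3.
Augmenting path X5→Y6 (+1); matched 4.
Augmenting path X7→Y2 (+1); matched 5.
Augmenting path X4→Y1→X1→Y8 (+1); matched 6.
No augmenting path remains; maximum matching = 6.
König certificate: {X1, X2, X4, X5, X7, Y5} is a vertex cover of size 6 (every listed pair touches it), so no matching can be larger.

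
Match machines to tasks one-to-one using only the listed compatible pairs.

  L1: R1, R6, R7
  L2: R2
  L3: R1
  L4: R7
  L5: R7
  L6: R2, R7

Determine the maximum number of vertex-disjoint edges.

4

Unit-capacity flow: source→left, listed edges, right→sink; max matching = max flow.
Augmenting path L1→R1 (+1); matched 1.
Augmenting path L2→R2 (+1); matched 2.
Augmenting path L4→R7 (+1); matched 3.
Augmenting path L3→R1→L1→R6 (+1); matched 4.
No augmenting path remains; maximum matching = 4.
König certificate: {L1, L3, R2, R7} is a vertex cover of size 4 (every listed pair touches it), so no matching can be larger.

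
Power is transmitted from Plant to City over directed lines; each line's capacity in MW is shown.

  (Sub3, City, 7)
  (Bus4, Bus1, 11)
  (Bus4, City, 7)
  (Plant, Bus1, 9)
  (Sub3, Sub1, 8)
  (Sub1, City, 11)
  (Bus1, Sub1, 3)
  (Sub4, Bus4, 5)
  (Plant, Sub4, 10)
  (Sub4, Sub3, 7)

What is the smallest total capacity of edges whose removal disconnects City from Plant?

Augment Plant→Sub4→Bus4→City: bottleneck 5, flow now 5.
Augment Plant→Sub4→Sub3→City: bottleneck 5, flow now 10.
Augment Plant→Bus1→Sub1→City: bottleneck 3, flow now 13.
No augmenting path remains; maximum flow = 13.
By max-flow min-cut, the minimum cut capacity equals the max flow.
In the residual graph, reachable from Plant: {Plant, Bus1}.
Min-cut edges: Plant→Sub4 (10), Bus1→Sub1 (3); capacity 10 + 3 = 13.

13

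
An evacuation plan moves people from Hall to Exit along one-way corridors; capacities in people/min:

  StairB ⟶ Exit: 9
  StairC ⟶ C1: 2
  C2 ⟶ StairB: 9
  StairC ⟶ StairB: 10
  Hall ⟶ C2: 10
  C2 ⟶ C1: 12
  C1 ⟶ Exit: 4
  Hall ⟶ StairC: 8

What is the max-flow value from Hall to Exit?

13

Augment Hall→C2→C1→Exit: bottleneck 4, flow now 4.
Augment Hall→C2→StairB→Exit: bottleneck 6, flow now 10.
Augment Hall→StairC→StairB→Exit: bottleneck 3, flow now 13.
No augmenting path remains; maximum flow = 13.
In the residual graph, reachable from Hall: {Hall, C2, StairC, C1, StairB}.
Min-cut edges: C1→Exit (4), StairB→Exit (9); capacity 4 + 9 = 13.
This cut is saturated, so no flow can exceed 13.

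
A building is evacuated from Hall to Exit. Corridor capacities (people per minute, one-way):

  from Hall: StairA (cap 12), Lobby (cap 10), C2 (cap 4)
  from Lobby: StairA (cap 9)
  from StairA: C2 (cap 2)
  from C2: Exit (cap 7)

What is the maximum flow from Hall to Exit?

Augment Hall→C2→Exit: bottleneck 4, flow now 4.
Augment Hall→StairA→C2→Exit: bottleneck 2, flow now 6.
No augmenting path remains; maximum flow = 6.
In the residual graph, reachable from Hall: {Hall, Lobby, StairA}.
Min-cut edges: Hall→C2 (4), StairA→C2 (2); capacity 4 + 2 = 6.
This cut is saturated, so no flow can exceed 6.

6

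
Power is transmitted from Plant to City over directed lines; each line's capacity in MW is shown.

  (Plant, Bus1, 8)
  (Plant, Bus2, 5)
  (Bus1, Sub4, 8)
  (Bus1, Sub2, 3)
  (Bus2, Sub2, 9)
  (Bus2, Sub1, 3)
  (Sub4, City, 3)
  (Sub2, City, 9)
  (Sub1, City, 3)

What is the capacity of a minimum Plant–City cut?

11

Augment Plant→Bus1→Sub4→City: bottleneck 3, flow now 3.
Augment Plant→Bus1→Sub2→City: bottleneck 3, flow now 6.
Augment Plant→Bus2→Sub2→City: bottleneck 5, flow now 11.
No augmenting path remains; maximum flow = 11.
By max-flow min-cut, the minimum cut capacity equals the max flow.
In the residual graph, reachable from Plant: {Plant, Bus1, Sub4}.
Min-cut edges: Plant→Bus2 (5), Bus1→Sub2 (3), Sub4→City (3); capacity 5 + 3 + 3 = 11.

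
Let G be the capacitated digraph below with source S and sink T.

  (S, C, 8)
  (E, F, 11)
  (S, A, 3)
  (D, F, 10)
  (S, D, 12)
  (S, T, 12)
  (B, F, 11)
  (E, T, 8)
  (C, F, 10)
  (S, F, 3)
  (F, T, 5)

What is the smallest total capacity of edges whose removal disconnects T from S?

Augment S→T: bottleneck 12, flow now 12.
Augment S→F→T: bottleneck 3, flow now 15.
Augment S→C→F→T: bottleneck 2, flow now 17.
No augmenting path remains; maximum flow = 17.
By max-flow min-cut, the minimum cut capacity equals the max flow.
In the residual graph, reachable from S: {S, A, C, D, F}.
Min-cut edges: S→T (12), F→T (5); capacity 12 + 5 = 17.

17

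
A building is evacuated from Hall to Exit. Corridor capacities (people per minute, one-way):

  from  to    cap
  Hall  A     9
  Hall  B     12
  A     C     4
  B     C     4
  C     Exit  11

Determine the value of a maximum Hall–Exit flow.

8

Augment Hall→A→C→Exit: bottleneck 4, flow now 4.
Augment Hall→B→C→Exit: bottleneck 4, flow now 8.
No augmenting path remains; maximum flow = 8.
In the residual graph, reachable from Hall: {Hall, A, B}.
Min-cut edges: A→C (4), B→C (4); capacity 4 + 4 = 8.
This cut is saturated, so no flow can exceed 8.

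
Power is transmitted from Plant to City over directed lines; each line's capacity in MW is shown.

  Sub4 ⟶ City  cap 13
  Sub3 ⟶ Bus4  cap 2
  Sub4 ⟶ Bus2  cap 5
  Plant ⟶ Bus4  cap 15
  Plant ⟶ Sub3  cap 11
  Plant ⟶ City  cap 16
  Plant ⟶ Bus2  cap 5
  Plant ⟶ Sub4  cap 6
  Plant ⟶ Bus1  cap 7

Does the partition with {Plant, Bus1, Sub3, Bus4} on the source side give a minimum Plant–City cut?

No — its capacity is 27, but the minimum cut has capacity 22.

Given cut capacity: 6 + 5 + 16 = 27.
Augment Plant→City: bottleneck 16, flow now 16.
Augment Plant→Sub4→City: bottleneck 6, flow now 22.
No augmenting path remains; maximum flow = 22.
In the residual graph, reachable from Plant: {Plant, Bus1, Sub3, Bus4, Bus2}.
Min-cut edges: Plant→Sub4 (6), Plant→City (16); capacity 6 + 16 = 22.
Cut capacity 27 exceeds the max flow 22, so it is not minimum.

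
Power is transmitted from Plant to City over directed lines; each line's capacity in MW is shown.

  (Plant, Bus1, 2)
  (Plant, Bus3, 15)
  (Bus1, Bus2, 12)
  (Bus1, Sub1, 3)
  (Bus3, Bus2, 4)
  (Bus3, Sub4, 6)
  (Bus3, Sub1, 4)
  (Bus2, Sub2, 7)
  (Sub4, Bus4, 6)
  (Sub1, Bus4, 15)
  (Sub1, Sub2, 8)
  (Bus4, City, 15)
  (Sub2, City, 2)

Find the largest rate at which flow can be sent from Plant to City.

Augment Plant→Bus1→Bus2→Sub2→City: bottleneck 2, flow now 2.
Augment Plant→Bus3→Sub4→Bus4→City: bottleneck 6, flow now 8.
Augment Plant→Bus3→Sub1→Bus4→City: bottleneck 4, flow now 12.
Augment Plant→Bus3→Bus2→Bus1→Sub1→Bus4→City: bottleneck 2, flow now 14. (uses reverse residual edge)
No augmenting path remains; maximum flow = 14.
In the residual graph, reachable from Plant: {Plant, Bus3, Bus2, Sub2}.
Min-cut edges: Plant→Bus1 (2), Bus3→Sub4 (6), Bus3→Sub1 (4), Sub2→City (2); capacity 2 + 6 + 4 + 2 = 14.
This cut is saturated, so no flow can exceed 14.

14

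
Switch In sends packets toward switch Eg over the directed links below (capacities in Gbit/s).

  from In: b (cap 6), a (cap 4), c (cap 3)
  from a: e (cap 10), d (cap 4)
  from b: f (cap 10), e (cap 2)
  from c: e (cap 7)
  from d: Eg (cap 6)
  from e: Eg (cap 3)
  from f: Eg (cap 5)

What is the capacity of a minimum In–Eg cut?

12

Augment In→a→d→Eg: bottleneck 4, flow now 4.
Augment In→b→e→Eg: bottleneck 2, flow now 6.
Augment In→b→f→Eg: bottleneck 4, flow now 10.
Augment In→c→e→Eg: bottleneck 1, flow now 11.
Augment In→c→e→b→f→Eg: bottleneck 1, flow now 12. (uses reverse residual edge)
No augmenting path remains; maximum flow = 12.
By max-flow min-cut, the minimum cut capacity equals the max flow.
In the residual graph, reachable from In: {In, b, c, e, f}.
Min-cut edges: In→a (4), e→Eg (3), f→Eg (5); capacity 4 + 3 + 5 = 12.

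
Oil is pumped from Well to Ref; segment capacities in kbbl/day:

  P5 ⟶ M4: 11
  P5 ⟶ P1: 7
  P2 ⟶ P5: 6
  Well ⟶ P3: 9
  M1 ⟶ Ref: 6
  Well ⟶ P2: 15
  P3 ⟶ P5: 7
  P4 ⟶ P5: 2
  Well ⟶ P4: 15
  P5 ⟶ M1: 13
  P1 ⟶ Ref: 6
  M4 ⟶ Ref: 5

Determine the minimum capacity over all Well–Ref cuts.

15

Augment Well→P3→P5→M1→Ref: bottleneck 6, flow now 6.
Augment Well→P3→P5→P1→Ref: bottleneck 1, flow now 7.
Augment Well→P4→P5→P1→Ref: bottleneck 2, flow now 9.
Augment Well→P2→P5→P1→Ref: bottleneck 3, flow now 12.
Augment Well→P2→P5→M4→Ref: bottleneck 3, flow now 15.
No augmenting path remains; maximum flow = 15.
By max-flow min-cut, the minimum cut capacity equals the max flow.
In the residual graph, reachable from Well: {Well, P3, P4, P2}.
Min-cut edges: P3→P5 (7), P4→P5 (2), P2→P5 (6); capacity 7 + 2 + 6 = 15.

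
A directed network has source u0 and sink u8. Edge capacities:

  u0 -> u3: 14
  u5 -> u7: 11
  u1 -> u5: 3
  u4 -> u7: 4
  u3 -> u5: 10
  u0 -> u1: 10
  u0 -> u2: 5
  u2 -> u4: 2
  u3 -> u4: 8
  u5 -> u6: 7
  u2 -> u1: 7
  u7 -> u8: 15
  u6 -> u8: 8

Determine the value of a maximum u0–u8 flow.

Augment u0→u1→u5→u6→u8: bottleneck 3, flow now 3.
Augment u0→u2→u4→u7→u8: bottleneck 2, flow now 5.
Augment u0→u3→u4→u7→u8: bottleneck 2, flow now 7.
Augment u0→u3→u5→u6→u8: bottleneck 4, flow now 11.
Augment u0→u3→u5→u7→u8: bottleneck 6, flow now 17.
No augmenting path remains; maximum flow = 17.
In the residual graph, reachable from u0: {u0, u1, u2, u3, u4}.
Min-cut edges: u1→u5 (3), u3→u5 (10), u4→u7 (4); capacity 3 + 10 + 4 = 17.
This cut is saturated, so no flow can exceed 17.

17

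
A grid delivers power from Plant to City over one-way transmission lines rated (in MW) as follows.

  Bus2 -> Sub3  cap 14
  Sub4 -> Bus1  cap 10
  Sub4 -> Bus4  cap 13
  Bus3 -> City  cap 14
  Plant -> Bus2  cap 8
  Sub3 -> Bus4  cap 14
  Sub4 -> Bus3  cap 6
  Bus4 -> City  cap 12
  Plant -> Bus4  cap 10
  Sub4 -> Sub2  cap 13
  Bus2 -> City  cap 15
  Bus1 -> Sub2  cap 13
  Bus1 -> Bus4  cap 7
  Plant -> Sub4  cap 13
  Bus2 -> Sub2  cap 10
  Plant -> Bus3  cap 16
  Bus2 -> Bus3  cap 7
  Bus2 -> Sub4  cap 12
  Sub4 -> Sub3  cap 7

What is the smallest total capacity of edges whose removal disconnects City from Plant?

34

Augment Plant→Bus2→City: bottleneck 8, flow now 8.
Augment Plant→Bus3→City: bottleneck 14, flow now 22.
Augment Plant→Bus4→City: bottleneck 10, flow now 32.
Augment Plant→Sub4→Bus4→City: bottleneck 2, flow now 34.
No augmenting path remains; maximum flow = 34.
By max-flow min-cut, the minimum cut capacity equals the max flow.
In the residual graph, reachable from Plant: {Plant, Sub4, Bus1, Bus3, Sub2, Sub3, Bus4}.
Min-cut edges: Plant→Bus2 (8), Bus3→City (14), Bus4→City (12); capacity 8 + 14 + 12 = 34.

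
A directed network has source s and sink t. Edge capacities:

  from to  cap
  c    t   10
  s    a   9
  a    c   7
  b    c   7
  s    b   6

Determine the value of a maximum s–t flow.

10

Augment s→a→c→t: bottleneck 7, flow now 7.
Augment s→b→c→t: bottleneck 3, flow now 10.
No augmenting path remains; maximum flow = 10.
In the residual graph, reachable from s: {s, a, b, c}.
Min-cut edges: c→t (10); capacity 10 = 10.
This cut is saturated, so no flow can exceed 10.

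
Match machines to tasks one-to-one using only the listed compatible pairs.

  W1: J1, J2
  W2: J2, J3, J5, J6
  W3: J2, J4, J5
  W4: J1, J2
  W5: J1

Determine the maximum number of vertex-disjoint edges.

4

Unit-capacity flow: source→left, listed edges, right→sink; max matching = max flow.
Augmenting path W1→J1 (+1); matched 1.
Augmenting path W2→J2 (+1); matched 2.
Augmenting path W3→J4 (+1); matched 3.
Augmenting path W4→J2→W2→J3 (+1); matched 4.
No augmenting path remains; maximum matching = 4.
König certificate: {W2, W3, J1, J2} is a vertex cover of size 4 (every listed pair touches it), so no matching can be larger.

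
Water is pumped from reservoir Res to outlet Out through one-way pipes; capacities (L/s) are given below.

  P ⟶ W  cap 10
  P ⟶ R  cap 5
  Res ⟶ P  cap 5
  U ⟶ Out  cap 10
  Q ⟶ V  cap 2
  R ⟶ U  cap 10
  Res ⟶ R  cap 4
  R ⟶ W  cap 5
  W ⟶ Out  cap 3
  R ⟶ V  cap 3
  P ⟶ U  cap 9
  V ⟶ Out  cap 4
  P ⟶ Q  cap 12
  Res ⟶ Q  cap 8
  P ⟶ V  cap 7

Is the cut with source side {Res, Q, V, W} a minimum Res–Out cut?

Given cut capacity: 5 + 4 + 4 + 3 = 16.
Augment Res→P→U→Out: bottleneck 5, flow now 5.
Augment Res→Q→V→Out: bottleneck 2, flow now 7.
Augment Res→R→U→Out: bottleneck 4, flow now 11.
No augmenting path remains; maximum flow = 11.
In the residual graph, reachable from Res: {Res, Q}.
Min-cut edges: Res→P (5), Res→R (4), Q→V (2); capacity 5 + 4 + 2 = 11.
Cut capacity 16 exceeds the max flow 11, so it is not minimum.

No — its capacity is 16, but the minimum cut has capacity 11.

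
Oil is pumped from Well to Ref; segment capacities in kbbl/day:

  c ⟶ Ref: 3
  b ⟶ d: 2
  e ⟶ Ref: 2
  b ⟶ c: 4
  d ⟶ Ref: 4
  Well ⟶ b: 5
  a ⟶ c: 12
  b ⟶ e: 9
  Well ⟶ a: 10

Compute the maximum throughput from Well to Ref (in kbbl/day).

Augment Well→a→c→Ref: bottleneck 3, flow now 3.
Augment Well→b→d→Ref: bottleneck 2, flow now 5.
Augment Well→b→e→Ref: bottleneck 2, flow now 7.
No augmenting path remains; maximum flow = 7.
In the residual graph, reachable from Well: {Well, a, b, c, e}.
Min-cut edges: b→d (2), c→Ref (3), e→Ref (2); capacity 2 + 3 + 2 = 7.
This cut is saturated, so no flow can exceed 7.

7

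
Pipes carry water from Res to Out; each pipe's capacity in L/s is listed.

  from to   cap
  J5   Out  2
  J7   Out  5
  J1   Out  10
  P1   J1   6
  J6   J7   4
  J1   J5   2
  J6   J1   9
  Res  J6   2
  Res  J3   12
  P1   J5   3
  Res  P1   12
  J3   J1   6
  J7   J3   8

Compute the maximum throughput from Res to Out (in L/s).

14

Augment Res→J3→J1→Out: bottleneck 6, flow now 6.
Augment Res→J6→J1→Out: bottleneck 2, flow now 8.
Augment Res→P1→J1→Out: bottleneck 2, flow now 10.
Augment Res→P1→J5→Out: bottleneck 2, flow now 12.
Augment Res→P1→J1→J6→J7→Out: bottleneck 2, flow now 14. (uses reverse residual edge)
No augmenting path remains; maximum flow = 14.
In the residual graph, reachable from Res: {Res, J3, P1, J1, J5}.
Min-cut edges: Res→J6 (2), J1→Out (10), J5→Out (2); capacity 2 + 10 + 2 = 14.
This cut is saturated, so no flow can exceed 14.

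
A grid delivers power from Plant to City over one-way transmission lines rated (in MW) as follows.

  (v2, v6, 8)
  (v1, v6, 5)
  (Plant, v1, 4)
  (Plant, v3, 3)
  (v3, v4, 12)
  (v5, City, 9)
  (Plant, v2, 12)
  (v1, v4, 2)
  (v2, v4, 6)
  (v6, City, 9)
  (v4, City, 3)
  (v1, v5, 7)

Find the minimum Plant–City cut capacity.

Augment Plant→v1→v4→City: bottleneck 2, flow now 2.
Augment Plant→v1→v5→City: bottleneck 2, flow now 4.
Augment Plant→v2→v4→City: bottleneck 1, flow now 5.
Augment Plant→v2→v6→City: bottleneck 8, flow now 13.
Augment Plant→v2→v4→v1→v5→City: bottleneck 2, flow now 15. (uses reverse residual edge)
No augmenting path remains; maximum flow = 15.
By max-flow min-cut, the minimum cut capacity equals the max flow.
In the residual graph, reachable from Plant: {Plant, v2, v3, v4}.
Min-cut edges: Plant→v1 (4), v2→v6 (8), v4→City (3); capacity 4 + 8 + 3 = 15.

15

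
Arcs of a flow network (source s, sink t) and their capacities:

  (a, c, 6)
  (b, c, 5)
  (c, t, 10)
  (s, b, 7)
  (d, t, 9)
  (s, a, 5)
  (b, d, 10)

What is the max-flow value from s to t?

12

Augment s→a→c→t: bottleneck 5, flow now 5.
Augment s→b→c→t: bottleneck 5, flow now 10.
Augment s→b→d→t: bottleneck 2, flow now 12.
No augmenting path remains; maximum flow = 12.
In the residual graph, reachable from s: {s}.
Min-cut edges: s→a (5), s→b (7); capacity 5 + 7 = 12.
This cut is saturated, so no flow can exceed 12.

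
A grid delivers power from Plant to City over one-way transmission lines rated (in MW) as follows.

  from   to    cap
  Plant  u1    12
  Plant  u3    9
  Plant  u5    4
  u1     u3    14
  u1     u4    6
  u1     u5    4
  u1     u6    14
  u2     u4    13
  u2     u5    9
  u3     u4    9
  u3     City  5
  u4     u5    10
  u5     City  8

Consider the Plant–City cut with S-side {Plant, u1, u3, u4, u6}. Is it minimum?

Given cut capacity: 4 + 4 + 5 + 10 = 23.
Augment Plant→u3→City: bottleneck 5, flow now 5.
Augment Plant→u5→City: bottleneck 4, flow now 9.
Augment Plant→u1→u5→City: bottleneck 4, flow now 13.
No augmenting path remains; maximum flow = 13.
In the residual graph, reachable from Plant: {Plant, u1, u3, u4, u5, u6}.
Min-cut edges: u3→City (5), u5→City (8); capacity 5 + 8 = 13.
Cut capacity 23 exceeds the max flow 13, so it is not minimum.

No — its capacity is 23, but the minimum cut has capacity 13.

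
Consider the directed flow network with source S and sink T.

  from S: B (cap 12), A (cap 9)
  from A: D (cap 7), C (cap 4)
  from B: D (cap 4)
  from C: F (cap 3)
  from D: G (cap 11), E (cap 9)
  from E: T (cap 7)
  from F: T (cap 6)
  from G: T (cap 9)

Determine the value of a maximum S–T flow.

Augment S→A→C→F→T: bottleneck 3, flow now 3.
Augment S→A→D→E→T: bottleneck 6, flow now 9.
Augment S→B→D→E→T: bottleneck 1, flow now 10.
Augment S→B→D→G→T: bottleneck 3, flow now 13.
No augmenting path remains; maximum flow = 13.
In the residual graph, reachable from S: {S, B}.
Min-cut edges: S→A (9), B→D (4); capacity 9 + 4 = 13.
This cut is saturated, so no flow can exceed 13.

13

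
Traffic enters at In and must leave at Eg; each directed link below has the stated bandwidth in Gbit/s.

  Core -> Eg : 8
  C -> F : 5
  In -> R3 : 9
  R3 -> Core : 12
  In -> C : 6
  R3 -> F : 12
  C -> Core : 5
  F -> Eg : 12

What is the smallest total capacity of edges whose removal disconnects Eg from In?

Augment In→C→Core→Eg: bottleneck 5, flow now 5.
Augment In→C→F→Eg: bottleneck 1, flow now 6.
Augment In→R3→Core→Eg: bottleneck 3, flow now 9.
Augment In→R3→F→Eg: bottleneck 6, flow now 15.
No augmenting path remains; maximum flow = 15.
By max-flow min-cut, the minimum cut capacity equals the max flow.
In the residual graph, reachable from In: {In}.
Min-cut edges: In→C (6), In→R3 (9); capacity 6 + 9 = 15.

15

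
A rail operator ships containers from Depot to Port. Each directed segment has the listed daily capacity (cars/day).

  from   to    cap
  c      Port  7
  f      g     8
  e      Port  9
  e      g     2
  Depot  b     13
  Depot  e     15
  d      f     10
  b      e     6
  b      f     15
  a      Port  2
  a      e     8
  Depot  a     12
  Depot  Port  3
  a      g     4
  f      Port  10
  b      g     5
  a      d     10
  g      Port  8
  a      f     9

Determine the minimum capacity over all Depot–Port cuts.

32

Augment Depot→Port: bottleneck 3, flow now 3.
Augment Depot→a→Port: bottleneck 2, flow now 5.
Augment Depot→e→Port: bottleneck 9, flow now 14.
Augment Depot→a→f→Port: bottleneck 9, flow now 23.
Augment Depot→a→g→Port: bottleneck 1, flow now 24.
Augment Depot→b→f→Port: bottleneck 1, flow now 25.
Augment Depot→b→g→Port: bottleneck 5, flow now 30.
Augment Depot→e→g→Port: bottleneck 2, flow now 32.
No augmenting path remains; maximum flow = 32.
By max-flow min-cut, the minimum cut capacity equals the max flow.
In the residual graph, reachable from Depot: {Depot, a, b, d, e, f, g}.
Min-cut edges: Depot→Port (3), a→Port (2), e→Port (9), f→Port (10), g→Port (8); capacity 3 + 2 + 9 + 10 + 8 = 32.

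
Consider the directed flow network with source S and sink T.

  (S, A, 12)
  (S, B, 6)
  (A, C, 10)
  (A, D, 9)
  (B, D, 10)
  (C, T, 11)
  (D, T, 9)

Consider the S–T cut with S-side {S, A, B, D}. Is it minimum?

Given cut capacity: 10 + 9 = 19.
Augment S→A→C→T: bottleneck 10, flow now 10.
Augment S→A→D→T: bottleneck 2, flow now 12.
Augment S→B→D→T: bottleneck 6, flow now 18.
No augmenting path remains; maximum flow = 18.
In the residual graph, reachable from S: {S}.
Min-cut edges: S→A (12), S→B (6); capacity 12 + 6 = 18.
Cut capacity 19 exceeds the max flow 18, so it is not minimum.

No — its capacity is 19, but the minimum cut has capacity 18.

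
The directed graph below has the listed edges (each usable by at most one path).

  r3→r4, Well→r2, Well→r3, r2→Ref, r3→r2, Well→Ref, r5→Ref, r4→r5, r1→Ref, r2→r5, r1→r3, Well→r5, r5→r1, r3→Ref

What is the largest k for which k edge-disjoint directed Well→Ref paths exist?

4

Assign every edge capacity 1; by Menger, the answer equals the max flow.
Path Well→Ref (+1); total 1.
Path Well→r2→Ref (+1); total 2.
Path Well→r3→Ref (+1); total 3.
Path Well→r5→Ref (+1); total 4.
No residual Well→Ref path; max flow = 4.
Certifying cut of size 4: {Well→Ref, Well→r2, Well→r3, Well→r5}.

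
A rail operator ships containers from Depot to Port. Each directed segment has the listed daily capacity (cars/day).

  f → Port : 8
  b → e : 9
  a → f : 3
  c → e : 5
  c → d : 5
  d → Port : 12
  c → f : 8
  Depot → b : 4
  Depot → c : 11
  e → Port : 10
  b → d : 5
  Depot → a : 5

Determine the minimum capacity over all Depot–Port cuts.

Augment Depot→a→f→Port: bottleneck 3, flow now 3.
Augment Depot→b→d→Port: bottleneck 4, flow now 7.
Augment Depot→c→d→Port: bottleneck 5, flow now 12.
Augment Depot→c→e→Port: bottleneck 5, flow now 17.
Augment Depot→c→f→Port: bottleneck 1, flow now 18.
No augmenting path remains; maximum flow = 18.
By max-flow min-cut, the minimum cut capacity equals the max flow.
In the residual graph, reachable from Depot: {Depot, a}.
Min-cut edges: Depot→b (4), Depot→c (11), a→f (3); capacity 4 + 11 + 3 = 18.

18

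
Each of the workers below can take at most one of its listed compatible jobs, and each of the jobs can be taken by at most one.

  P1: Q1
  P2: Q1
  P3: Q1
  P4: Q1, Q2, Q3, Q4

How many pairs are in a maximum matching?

2

Unit-capacity flow: source→left, listed edges, right→sink; max matching = max flow.
Augmenting path P1→Q1 (+1); matched 1.
Augmenting path P4→Q2 (+1); matched 2.
No augmenting path remains; maximum matching = 2.
König certificate: {P4, Q1} is a vertex cover of size 2 (every listed pair touches it), so no matching can be larger.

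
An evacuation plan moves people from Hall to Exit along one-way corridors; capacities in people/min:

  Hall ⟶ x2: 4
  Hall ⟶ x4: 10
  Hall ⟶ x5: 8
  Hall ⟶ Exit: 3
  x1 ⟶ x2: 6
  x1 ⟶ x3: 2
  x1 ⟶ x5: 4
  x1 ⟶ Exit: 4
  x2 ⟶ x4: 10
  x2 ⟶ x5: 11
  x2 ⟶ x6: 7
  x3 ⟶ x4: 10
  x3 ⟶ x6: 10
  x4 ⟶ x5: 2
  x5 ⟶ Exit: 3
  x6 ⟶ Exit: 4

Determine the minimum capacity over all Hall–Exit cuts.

10

Augment Hall→Exit: bottleneck 3, flow now 3.
Augment Hall→x5→Exit: bottleneck 3, flow now 6.
Augment Hall→x2→x6→Exit: bottleneck 4, flow now 10.
No augmenting path remains; maximum flow = 10.
By max-flow min-cut, the minimum cut capacity equals the max flow.
In the residual graph, reachable from Hall: {Hall, x4, x5}.
Min-cut edges: Hall→x2 (4), Hall→Exit (3), x5→Exit (3); capacity 4 + 3 + 3 = 10.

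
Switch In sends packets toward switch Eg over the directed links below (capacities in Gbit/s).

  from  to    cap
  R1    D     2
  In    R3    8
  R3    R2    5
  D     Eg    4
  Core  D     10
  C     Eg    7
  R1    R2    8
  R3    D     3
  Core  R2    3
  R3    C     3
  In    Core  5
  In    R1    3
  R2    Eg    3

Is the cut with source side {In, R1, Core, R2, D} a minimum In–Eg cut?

Given cut capacity: 8 + 3 + 4 = 15.
Augment In→R3→R2→Eg: bottleneck 3, flow now 3.
Augment In→R3→C→Eg: bottleneck 3, flow now 6.
Augment In→R3→D→Eg: bottleneck 2, flow now 8.
Augment In→R1→D→Eg: bottleneck 2, flow now 10.
No augmenting path remains; maximum flow = 10.
In the residual graph, reachable from In: {In, R3, R1, Core, R2, D}.
Min-cut edges: R3→C (3), R2→Eg (3), D→Eg (4); capacity 3 + 3 + 4 = 10.
Cut capacity 15 exceeds the max flow 10, so it is not minimum.

No — its capacity is 15, but the minimum cut has capacity 10.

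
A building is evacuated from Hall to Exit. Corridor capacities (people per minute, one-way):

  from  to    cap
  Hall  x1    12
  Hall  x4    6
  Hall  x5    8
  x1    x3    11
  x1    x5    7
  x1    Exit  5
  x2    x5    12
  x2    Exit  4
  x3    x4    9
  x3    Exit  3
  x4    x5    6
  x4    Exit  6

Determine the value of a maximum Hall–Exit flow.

14

Augment Hall→x1→Exit: bottleneck 5, flow now 5.
Augment Hall→x4→Exit: bottleneck 6, flow now 11.
Augment Hall→x1→x3→Exit: bottleneck 3, flow now 14.
No augmenting path remains; maximum flow = 14.
In the residual graph, reachable from Hall: {Hall, x1, x3, x4, x5}.
Min-cut edges: x1→Exit (5), x3→Exit (3), x4→Exit (6); capacity 5 + 3 + 6 = 14.
This cut is saturated, so no flow can exceed 14.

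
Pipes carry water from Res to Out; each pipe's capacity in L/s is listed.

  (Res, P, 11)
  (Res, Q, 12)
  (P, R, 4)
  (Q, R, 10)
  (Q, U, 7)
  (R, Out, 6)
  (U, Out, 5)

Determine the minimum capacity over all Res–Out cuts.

Augment Res→P→R→Out: bottleneck 4, flow now 4.
Augment Res→Q→R→Out: bottleneck 2, flow now 6.
Augment Res→Q→U→Out: bottleneck 5, flow now 11.
No augmenting path remains; maximum flow = 11.
By max-flow min-cut, the minimum cut capacity equals the max flow.
In the residual graph, reachable from Res: {Res, P, Q, R, U}.
Min-cut edges: R→Out (6), U→Out (5); capacity 6 + 5 = 11.

11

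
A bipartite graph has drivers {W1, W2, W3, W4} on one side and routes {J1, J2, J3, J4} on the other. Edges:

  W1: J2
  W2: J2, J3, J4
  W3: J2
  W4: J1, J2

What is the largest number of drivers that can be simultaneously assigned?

Unit-capacity flow: source→left, listed edges, right→sink; max matching = max flow.
Augmenting path W1→J2 (+1); matched 1.
Augmenting path W2→J3 (+1); matched 2.
Augmenting path W4→J1 (+1); matched 3.
No augmenting path remains; maximum matching = 3.
König certificate: {W2, W4, J2} is a vertex cover of size 3 (every listed pair touches it), so no matching can be larger.

3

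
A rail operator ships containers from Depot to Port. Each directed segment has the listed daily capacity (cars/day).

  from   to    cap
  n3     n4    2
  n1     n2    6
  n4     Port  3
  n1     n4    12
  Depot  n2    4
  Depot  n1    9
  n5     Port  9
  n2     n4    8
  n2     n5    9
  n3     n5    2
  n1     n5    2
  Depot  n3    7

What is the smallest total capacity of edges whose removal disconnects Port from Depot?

Augment Depot→n1→n4→Port: bottleneck 3, flow now 3.
Augment Depot→n1→n5→Port: bottleneck 2, flow now 5.
Augment Depot→n2→n5→Port: bottleneck 4, flow now 9.
Augment Depot→n3→n5→Port: bottleneck 2, flow now 11.
Augment Depot→n1→n2→n5→Port: bottleneck 1, flow now 12.
No augmenting path remains; maximum flow = 12.
By max-flow min-cut, the minimum cut capacity equals the max flow.
In the residual graph, reachable from Depot: {Depot, n1, n2, n3, n4, n5}.
Min-cut edges: n4→Port (3), n5→Port (9); capacity 3 + 9 = 12.

12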